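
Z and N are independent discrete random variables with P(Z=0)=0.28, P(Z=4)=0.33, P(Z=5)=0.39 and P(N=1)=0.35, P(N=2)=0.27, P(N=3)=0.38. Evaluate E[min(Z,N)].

1.4616

E[min(Z,N)] = Σ_z Σ_n min(z,n) · P(Z=z)P(N=n)
 = 0·0.098 + 0·0.0756 + 0·0.1064 + 1·0.1155 + 2·0.0891 + 3·0.1254 + 1·0.1365 + 2·0.1053 + 3·0.1482
 = 0 + 0 + 0 + 0.1155 + 0.1782 + 0.3762 + 0.1365 + 0.2106 + 0.4446
 = 1.4616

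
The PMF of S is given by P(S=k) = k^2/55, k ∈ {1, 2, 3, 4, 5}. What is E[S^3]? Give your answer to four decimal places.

E[S^3] = Σ s^3·P(S=s)
 = 1·1/55 + 8·4/55 + 27·9/55 + 64·16/55 + 125·5/11
 = 1/55 + 32/55 + 243/55 + 1024/55 + 625/11
 = 885/11

80.4545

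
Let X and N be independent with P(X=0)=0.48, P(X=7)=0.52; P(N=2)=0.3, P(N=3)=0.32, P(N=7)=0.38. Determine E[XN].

15.3608

E[XN] = Σ_x Σ_n xn · P(X=x)P(N=n)
 = 0·0.144 + 0·0.1536 + 0·0.1824 + 14·0.156 + 21·0.1664 + 49·0.1976
 = 0 + 0 + 0 + 2.184 + 3.4944 + 9.6824
 = 15.3608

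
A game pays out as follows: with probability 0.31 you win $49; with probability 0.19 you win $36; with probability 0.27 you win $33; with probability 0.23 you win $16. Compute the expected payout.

E[payout] = 49·0.31 + 36·0.19 + 33·0.27 + 16·0.23
 = 15.19 + 6.84 + 8.91 + 3.68
 = 34.62

34.62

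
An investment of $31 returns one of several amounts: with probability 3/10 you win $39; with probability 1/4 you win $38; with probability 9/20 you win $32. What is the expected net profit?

4.6

E[payout] = 39·3/10 + 38·1/4 + 32·9/20
 = 117/10 + 19/2 + 72/5
 = 178/5
Net = 178/5 - 31 = 23/5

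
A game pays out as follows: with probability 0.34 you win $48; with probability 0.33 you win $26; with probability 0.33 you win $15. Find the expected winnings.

29.85

E[payout] = 48·0.34 + 26·0.33 + 15·0.33
 = 16.32 + 8.58 + 4.95
 = 29.85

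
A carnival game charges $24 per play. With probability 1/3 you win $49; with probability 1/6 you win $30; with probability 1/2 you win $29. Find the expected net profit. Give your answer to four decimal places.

E[payout] = 49·1/3 + 30·1/6 + 29·1/2
 = 49/3 + 5 + 29/2
 = 215/6
Net = 215/6 - 24 = 71/6

11.8333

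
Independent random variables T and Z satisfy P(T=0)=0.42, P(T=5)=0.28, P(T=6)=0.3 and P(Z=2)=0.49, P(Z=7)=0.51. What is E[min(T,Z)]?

E[min(T,Z)] = Σ_t Σ_z min(t,z) · P(T=t)P(Z=z)
 = 0·0.2058 + 0·0.2142 + 2·0.1372 + 5·0.1428 + 2·0.147 + 6·0.153
 = 0 + 0 + 0.2744 + 0.714 + 0.294 + 0.918
 = 2.2004

2.2004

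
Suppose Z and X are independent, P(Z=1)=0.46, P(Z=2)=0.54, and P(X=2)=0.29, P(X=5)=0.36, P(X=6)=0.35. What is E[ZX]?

6.8992

E[ZX] = Σ_z Σ_x zx · P(Z=z)P(X=x)
 = 2·0.1334 + 5·0.1656 + 6·0.161 + 4·0.1566 + 10·0.1944 + 12·0.189
 = 0.2668 + 0.828 + 0.966 + 0.6264 + 1.944 + 2.268
 = 6.8992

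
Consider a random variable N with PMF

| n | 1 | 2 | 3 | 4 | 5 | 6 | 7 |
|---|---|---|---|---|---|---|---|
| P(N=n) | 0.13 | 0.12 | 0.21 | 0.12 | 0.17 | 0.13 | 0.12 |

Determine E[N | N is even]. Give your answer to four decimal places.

4.0541

P(N is even) = 0.12 + 0.12 + 0.13 = 0.37.
E[N | N is even] = [2·0.12 + 4·0.12 + 6·0.13] / 0.37
 = 1.5 / 0.37
 = 150/37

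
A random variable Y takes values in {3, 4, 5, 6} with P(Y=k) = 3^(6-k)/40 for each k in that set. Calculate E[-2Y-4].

-10.9

E[-2Y-4] = Σ (-2y-4)·P(Y=y)
 = (-10)·27/40 + (-12)·9/40 + (-14)·3/40 + (-16)·1/40
 = (-27/4) + (-27/10) + (-21/20) + (-2/5)
 = -109/10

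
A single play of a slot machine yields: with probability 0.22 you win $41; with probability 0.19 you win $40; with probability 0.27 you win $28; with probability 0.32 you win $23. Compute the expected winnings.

E[payout] = 41·0.22 + 40·0.19 + 28·0.27 + 23·0.32
 = 9.02 + 7.6 + 7.56 + 7.36
 = 31.54

31.54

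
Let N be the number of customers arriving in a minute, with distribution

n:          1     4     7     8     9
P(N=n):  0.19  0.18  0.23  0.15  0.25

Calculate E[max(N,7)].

7.65

E[max(N,7)] = Σ max(n,7)·P(N=n)
 = 7·0.19 + 7·0.18 + 7·0.23 + 8·0.15 + 9·0.25
 = 1.33 + 1.26 + 1.61 + 1.2 + 2.25
 = 7.65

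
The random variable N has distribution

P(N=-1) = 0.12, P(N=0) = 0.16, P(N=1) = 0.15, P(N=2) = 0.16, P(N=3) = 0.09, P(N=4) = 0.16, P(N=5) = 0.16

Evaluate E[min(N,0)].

-0.12

E[min(N,0)] = Σ min(n,0)·P(N=n)
 = (-1)·0.12 + 0·0.16 + 0·0.15 + 0·0.16 + 0·0.09 + 0·0.16 + 0·0.16
 = (-0.12) + 0 + 0 + 0 + 0 + 0 + 0
 = -0.12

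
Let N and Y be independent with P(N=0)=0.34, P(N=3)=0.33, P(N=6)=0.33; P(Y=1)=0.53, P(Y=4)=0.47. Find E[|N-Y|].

E[|N-Y|] = Σ_n Σ_y |n-y| · P(N=n)P(Y=y)
 = 1·0.1802 + 4·0.1598 + 2·0.1749 + 1·0.1551 + 5·0.1749 + 2·0.1551
 = 0.1802 + 0.6392 + 0.3498 + 0.1551 + 0.8745 + 0.3102
 = 2.509

2.509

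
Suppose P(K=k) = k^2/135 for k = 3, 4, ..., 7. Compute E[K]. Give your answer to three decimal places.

5.741

E[K] = Σ k·P(K=k)
 = 3·1/15 + 4·16/135 + 5·5/27 + 6·4/15 + 7·49/135
 = 1/5 + 64/135 + 25/27 + 8/5 + 343/135
 = 155/27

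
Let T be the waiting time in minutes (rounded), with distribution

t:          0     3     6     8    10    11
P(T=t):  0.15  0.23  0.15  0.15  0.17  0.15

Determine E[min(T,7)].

4.88

E[min(T,7)] = Σ min(t,7)·P(T=t)
 = 0·0.15 + 3·0.23 + 6·0.15 + 7·0.15 + 7·0.17 + 7·0.15
 = 0 + 0.69 + 0.9 + 1.05 + 1.19 + 1.05
 = 4.88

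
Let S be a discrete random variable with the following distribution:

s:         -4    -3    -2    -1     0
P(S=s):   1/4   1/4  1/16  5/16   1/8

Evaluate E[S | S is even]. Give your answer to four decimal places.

-2.5714

P(S is even) = 1/4 + 1/16 + 1/8 = 7/16.
E[S | S is even] = [(-4)·1/4 + (-2)·1/16 + 0·1/8] / (7/16)
 = -9/8 / (7/16)
 = -18/7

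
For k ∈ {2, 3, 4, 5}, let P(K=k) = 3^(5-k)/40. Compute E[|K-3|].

E[|K-3|] = Σ |k-3|·P(K=k)
 = 1·27/40 + 0·9/40 + 1·3/40 + 2·1/40
 = 27/40 + 0 + 3/40 + 1/20
 = 4/5

0.8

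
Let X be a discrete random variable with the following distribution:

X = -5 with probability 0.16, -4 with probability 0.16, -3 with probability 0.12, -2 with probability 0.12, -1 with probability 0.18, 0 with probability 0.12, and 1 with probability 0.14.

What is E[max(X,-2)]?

-1.16

E[max(X,-2)] = Σ max(x,-2)·P(X=x)
 = (-2)·0.16 + (-2)·0.16 + (-2)·0.12 + (-2)·0.12 + (-1)·0.18 + 0·0.12 + 1·0.14
 = (-0.32) + (-0.32) + (-0.24) + (-0.24) + (-0.18) + 0 + 0.14
 = -1.16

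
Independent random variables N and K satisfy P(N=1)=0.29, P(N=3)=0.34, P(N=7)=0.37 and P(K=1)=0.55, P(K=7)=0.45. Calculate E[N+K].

7.6

E[N+K] = Σ_n Σ_k (n+k) · P(N=n)P(K=k)
 = 2·0.1595 + 8·0.1305 + 4·0.187 + 10·0.153 + 8·0.2035 + 14·0.1665
 = 0.319 + 1.044 + 0.748 + 1.53 + 1.628 + 2.331
 = 7.6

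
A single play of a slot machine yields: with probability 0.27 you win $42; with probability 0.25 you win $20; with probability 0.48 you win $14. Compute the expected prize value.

E[payout] = 42·0.27 + 20·0.25 + 14·0.48
 = 11.34 + 5 + 6.72
 = 23.06

23.06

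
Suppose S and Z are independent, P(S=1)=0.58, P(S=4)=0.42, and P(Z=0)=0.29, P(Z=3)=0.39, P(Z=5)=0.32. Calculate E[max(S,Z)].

E[max(S,Z)] = Σ_s Σ_z max(s,z) · P(S=s)P(Z=z)
 = 1·0.1682 + 3·0.2262 + 5·0.1856 + 4·0.1218 + 4·0.1638 + 5·0.1344
 = 0.1682 + 0.6786 + 0.928 + 0.4872 + 0.6552 + 0.672
 = 3.5892

3.5892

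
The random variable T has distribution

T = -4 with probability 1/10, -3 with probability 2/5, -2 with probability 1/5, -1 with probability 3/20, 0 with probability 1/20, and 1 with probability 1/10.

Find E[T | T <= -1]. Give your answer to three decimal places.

P(T <= -1) = 1/10 + 2/5 + 1/5 + 3/20 = 17/20.
E[T | T <= -1] = [(-4)·1/10 + (-3)·2/5 + (-2)·1/5 + (-1)·3/20] / (17/20)
 = -43/20 / (17/20)
 = -43/17

-2.529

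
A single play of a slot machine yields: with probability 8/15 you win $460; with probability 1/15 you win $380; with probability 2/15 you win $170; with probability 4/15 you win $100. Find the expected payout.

320

E[payout] = 460·8/15 + 380·1/15 + 170·2/15 + 100·4/15
 = 736/3 + 76/3 + 68/3 + 80/3
 = 320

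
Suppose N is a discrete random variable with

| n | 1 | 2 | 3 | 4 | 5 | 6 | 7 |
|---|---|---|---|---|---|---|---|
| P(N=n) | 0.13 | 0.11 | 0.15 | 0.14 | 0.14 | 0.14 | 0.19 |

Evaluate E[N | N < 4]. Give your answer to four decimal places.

P(N < 4) = 0.13 + 0.11 + 0.15 = 0.39.
E[N | N < 4] = [1·0.13 + 2·0.11 + 3·0.15] / 0.39
 = 0.8 / 0.39
 = 80/39

2.0513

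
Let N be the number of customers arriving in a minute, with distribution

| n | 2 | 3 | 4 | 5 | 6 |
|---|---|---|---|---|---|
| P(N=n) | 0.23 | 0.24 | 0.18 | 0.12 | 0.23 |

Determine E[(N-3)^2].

2.96

E[(N-3)^2] = Σ (n-3)^2·P(N=n)
 = 1·0.23 + 0·0.24 + 1·0.18 + 4·0.12 + 9·0.23
 = 0.23 + 0 + 0.18 + 0.48 + 2.07
 = 2.96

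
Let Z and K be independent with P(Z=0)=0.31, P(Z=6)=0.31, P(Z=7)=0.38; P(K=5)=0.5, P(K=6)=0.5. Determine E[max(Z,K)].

6.225

E[max(Z,K)] = Σ_z Σ_k max(z,k) · P(Z=z)P(K=k)
 = 5·0.155 + 6·0.155 + 6·0.155 + 6·0.155 + 7·0.19 + 7·0.19
 = 0.775 + 0.93 + 0.93 + 0.93 + 1.33 + 1.33
 = 6.225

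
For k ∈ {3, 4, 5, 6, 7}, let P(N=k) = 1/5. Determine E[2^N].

E[2^N] = Σ 2^n·P(N=n)
 = 8·1/5 + 16·1/5 + 32·1/5 + 64·1/5 + 128·1/5
 = 8/5 + 16/5 + 32/5 + 64/5 + 128/5
 = 248/5

49.6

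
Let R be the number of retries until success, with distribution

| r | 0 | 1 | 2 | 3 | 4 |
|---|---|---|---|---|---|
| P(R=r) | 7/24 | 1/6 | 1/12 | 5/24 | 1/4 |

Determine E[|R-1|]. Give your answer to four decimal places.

E[|R-1|] = Σ |r-1|·P(R=r)
 = 1·7/24 + 0·1/6 + 1·1/12 + 2·5/24 + 3·1/4
 = 7/24 + 0 + 1/12 + 5/12 + 3/4
 = 37/24

1.5417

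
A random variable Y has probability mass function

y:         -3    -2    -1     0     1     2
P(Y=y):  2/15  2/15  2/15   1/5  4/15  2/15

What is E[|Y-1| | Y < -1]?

3.5

P(Y < -1) = 2/15 + 2/15 = 4/15.
E[|Y-1| | Y < -1] = [4·2/15 + 3·2/15] / (4/15)
 = 14/15 / (4/15)
 = 7/2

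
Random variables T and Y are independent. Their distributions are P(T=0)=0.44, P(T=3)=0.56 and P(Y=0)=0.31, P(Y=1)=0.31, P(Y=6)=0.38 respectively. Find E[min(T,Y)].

E[min(T,Y)] = Σ_t Σ_y min(t,y) · P(T=t)P(Y=y)
 = 0·0.1364 + 0·0.1364 + 0·0.1672 + 0·0.1736 + 1·0.1736 + 3·0.2128
 = 0 + 0 + 0 + 0 + 0.1736 + 0.6384
 = 0.812

0.812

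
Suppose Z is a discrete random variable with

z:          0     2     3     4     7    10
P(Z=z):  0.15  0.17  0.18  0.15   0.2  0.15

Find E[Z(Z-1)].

E[Z(Z-1)] = Σ z(z-1)·P(Z=z)
 = 0·0.15 + 2·0.17 + 6·0.18 + 12·0.15 + 42·0.2 + 90·0.15
 = 0 + 0.34 + 1.08 + 1.8 + 8.4 + 13.5
 = 25.12

25.12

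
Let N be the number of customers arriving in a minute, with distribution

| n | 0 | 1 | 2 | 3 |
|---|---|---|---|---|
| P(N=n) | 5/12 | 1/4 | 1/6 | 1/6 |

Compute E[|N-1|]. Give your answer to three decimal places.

E[|N-1|] = Σ |n-1|·P(N=n)
 = 1·5/12 + 0·1/4 + 1·1/6 + 2·1/6
 = 5/12 + 0 + 1/6 + 1/3
 = 11/12

0.917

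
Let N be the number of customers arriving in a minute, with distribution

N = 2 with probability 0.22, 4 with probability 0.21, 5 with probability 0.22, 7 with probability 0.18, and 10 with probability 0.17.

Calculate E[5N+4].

30.7

E[5N+4] = Σ (5n+4)·P(N=n)
 = 14·0.22 + 24·0.21 + 29·0.22 + 39·0.18 + 54·0.17
 = 3.08 + 5.04 + 6.38 + 7.02 + 9.18
 = 30.7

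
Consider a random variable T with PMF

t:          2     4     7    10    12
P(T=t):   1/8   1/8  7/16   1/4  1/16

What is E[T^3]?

E[T^3] = Σ t^3·P(T=t)
 = 8·1/8 + 64·1/8 + 343·7/16 + 1000·1/4 + 1728·1/16
 = 1 + 8 + 2401/16 + 250 + 108
 = 8273/16

517.0625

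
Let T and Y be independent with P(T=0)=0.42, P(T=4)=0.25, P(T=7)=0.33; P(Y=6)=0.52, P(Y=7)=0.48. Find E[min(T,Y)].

E[min(T,Y)] = Σ_t Σ_y min(t,y) · P(T=t)P(Y=y)
 = 0·0.2184 + 0·0.2016 + 4·0.13 + 4·0.12 + 6·0.1716 + 7·0.1584
 = 0 + 0 + 0.52 + 0.48 + 1.0296 + 1.1088
 = 3.1384

3.1384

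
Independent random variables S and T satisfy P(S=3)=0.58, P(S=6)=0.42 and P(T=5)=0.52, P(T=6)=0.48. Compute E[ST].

E[ST] = Σ_s Σ_t st · P(S=s)P(T=t)
 = 15·0.3016 + 18·0.2784 + 30·0.2184 + 36·0.2016
 = 4.524 + 5.0112 + 6.552 + 7.2576
 = 23.3448

23.3448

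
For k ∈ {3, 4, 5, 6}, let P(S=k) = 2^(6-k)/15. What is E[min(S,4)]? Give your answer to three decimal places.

E[min(S,4)] = Σ min(s,4)·P(S=s)
 = 3·8/15 + 4·4/15 + 4·2/15 + 4·1/15
 = 8/5 + 16/15 + 8/15 + 4/15
 = 52/15

3.467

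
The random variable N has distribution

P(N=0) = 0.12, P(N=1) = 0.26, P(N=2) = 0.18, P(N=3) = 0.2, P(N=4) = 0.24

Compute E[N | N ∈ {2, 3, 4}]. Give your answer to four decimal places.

P(N ∈ {2, 3, 4}) = 0.18 + 0.2 + 0.24 = 0.62.
E[N | N ∈ {2, 3, 4}] = [2·0.18 + 3·0.2 + 4·0.24] / 0.62
 = 1.92 / 0.62
 = 96/31

3.0968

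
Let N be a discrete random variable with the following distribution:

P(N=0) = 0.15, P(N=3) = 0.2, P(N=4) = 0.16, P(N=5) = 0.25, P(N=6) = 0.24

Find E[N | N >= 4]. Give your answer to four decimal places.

5.1231

P(N >= 4) = 0.16 + 0.25 + 0.24 = 0.65.
E[N | N >= 4] = [4·0.16 + 5·0.25 + 6·0.24] / 0.65
 = 3.33 / 0.65
 = 333/65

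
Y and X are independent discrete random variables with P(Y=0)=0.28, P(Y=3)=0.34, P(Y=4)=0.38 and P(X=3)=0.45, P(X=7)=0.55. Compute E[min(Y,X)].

E[min(Y,X)] = Σ_y Σ_x min(y,x) · P(Y=y)P(X=x)
 = 0·0.126 + 0·0.154 + 3·0.153 + 3·0.187 + 3·0.171 + 4·0.209
 = 0 + 0 + 0.459 + 0.561 + 0.513 + 0.836
 = 2.369

2.369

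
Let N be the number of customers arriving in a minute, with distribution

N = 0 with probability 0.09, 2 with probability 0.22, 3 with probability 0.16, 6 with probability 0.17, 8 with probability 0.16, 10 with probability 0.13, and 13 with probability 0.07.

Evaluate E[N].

5.43

E[N] = Σ n·P(N=n)
 = 0·0.09 + 2·0.22 + 3·0.16 + 6·0.17 + 8·0.16 + 10·0.13 + 13·0.07
 = 0 + 0.44 + 0.48 + 1.02 + 1.28 + 1.3 + 0.91
 = 5.43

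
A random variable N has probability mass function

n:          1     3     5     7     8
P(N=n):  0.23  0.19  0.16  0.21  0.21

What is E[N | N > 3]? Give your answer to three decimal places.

6.810

P(N > 3) = 0.16 + 0.21 + 0.21 = 0.58.
E[N | N > 3] = [5·0.16 + 7·0.21 + 8·0.21] / 0.58
 = 3.95 / 0.58
 = 395/58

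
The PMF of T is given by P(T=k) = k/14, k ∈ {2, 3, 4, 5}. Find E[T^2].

16

E[T^2] = Σ t^2·P(T=t)
 = 4·1/7 + 9·3/14 + 16·2/7 + 25·5/14
 = 4/7 + 27/14 + 32/7 + 125/14
 = 16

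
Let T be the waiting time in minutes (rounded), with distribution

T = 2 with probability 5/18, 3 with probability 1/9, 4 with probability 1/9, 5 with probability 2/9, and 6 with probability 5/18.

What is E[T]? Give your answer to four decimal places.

E[T] = Σ t·P(T=t)
 = 2·5/18 + 3·1/9 + 4·1/9 + 5·2/9 + 6·5/18
 = 5/9 + 1/3 + 4/9 + 10/9 + 5/3
 = 37/9

4.1111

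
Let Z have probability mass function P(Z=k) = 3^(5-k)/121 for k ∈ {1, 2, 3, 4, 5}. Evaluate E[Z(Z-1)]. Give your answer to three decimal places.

1.355

E[Z(Z-1)] = Σ z(z-1)·P(Z=z)
 = 0·81/121 + 2·27/121 + 6·9/121 + 12·3/121 + 20·1/121
 = 0 + 54/121 + 54/121 + 36/121 + 20/121
 = 164/121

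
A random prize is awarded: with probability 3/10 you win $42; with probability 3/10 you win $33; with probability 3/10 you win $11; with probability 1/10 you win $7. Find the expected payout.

26.5

E[payout] = 42·3/10 + 33·3/10 + 11·3/10 + 7·1/10
 = 63/5 + 99/10 + 33/10 + 7/10
 = 53/2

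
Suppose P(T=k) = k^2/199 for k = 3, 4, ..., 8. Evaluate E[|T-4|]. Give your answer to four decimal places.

2.5578

E[|T-4|] = Σ |t-4|·P(T=t)
 = 1·9/199 + 0·16/199 + 1·25/199 + 2·36/199 + 3·49/199 + 4·64/199
 = 9/199 + 0 + 25/199 + 72/199 + 147/199 + 256/199
 = 509/199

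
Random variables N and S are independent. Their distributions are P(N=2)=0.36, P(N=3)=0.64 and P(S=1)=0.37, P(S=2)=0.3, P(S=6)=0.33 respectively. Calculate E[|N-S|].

1.9076

E[|N-S|] = Σ_n Σ_s |n-s| · P(N=n)P(S=s)
 = 1·0.1332 + 0·0.108 + 4·0.1188 + 2·0.2368 + 1·0.192 + 3·0.2112
 = 0.1332 + 0 + 0.4752 + 0.4736 + 0.192 + 0.6336
 = 1.9076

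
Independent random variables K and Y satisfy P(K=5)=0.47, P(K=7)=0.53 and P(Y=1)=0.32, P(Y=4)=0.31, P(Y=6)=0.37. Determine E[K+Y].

9.84

E[K+Y] = Σ_k Σ_y (k+y) · P(K=k)P(Y=y)
 = 6·0.1504 + 9·0.1457 + 11·0.1739 + 8·0.1696 + 11·0.1643 + 13·0.1961
 = 0.9024 + 1.3113 + 1.9129 + 1.3568 + 1.8073 + 2.5493
 = 9.84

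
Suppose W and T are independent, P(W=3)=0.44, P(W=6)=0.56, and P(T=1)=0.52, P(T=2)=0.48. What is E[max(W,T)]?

E[max(W,T)] = Σ_w Σ_t max(w,t) · P(W=w)P(T=t)
 = 3·0.2288 + 3·0.2112 + 6·0.2912 + 6·0.2688
 = 0.6864 + 0.6336 + 1.7472 + 1.6128
 = 4.68

4.68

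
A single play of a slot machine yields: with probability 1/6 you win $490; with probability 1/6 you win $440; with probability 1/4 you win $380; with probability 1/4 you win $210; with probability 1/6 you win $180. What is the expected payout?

332.5

E[payout] = 490·1/6 + 440·1/6 + 380·1/4 + 210·1/4 + 180·1/6
 = 245/3 + 220/3 + 95 + 105/2 + 30
 = 665/2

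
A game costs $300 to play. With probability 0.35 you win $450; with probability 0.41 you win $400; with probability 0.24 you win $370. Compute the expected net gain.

E[payout] = 450·0.35 + 400·0.41 + 370·0.24
 = 157.5 + 164 + 88.8
 = 410.3
Net = 410.3 - 300 = 110.3

110.3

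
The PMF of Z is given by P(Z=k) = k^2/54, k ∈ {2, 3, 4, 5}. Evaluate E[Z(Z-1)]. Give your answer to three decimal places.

E[Z(Z-1)] = Σ z(z-1)·P(Z=z)
 = 2·2/27 + 6·1/6 + 12·8/27 + 20·25/54
 = 4/27 + 1 + 32/9 + 250/27
 = 377/27

13.963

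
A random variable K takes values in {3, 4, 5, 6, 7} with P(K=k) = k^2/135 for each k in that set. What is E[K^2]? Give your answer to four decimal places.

34.5111

E[K^2] = Σ k^2·P(K=k)
 = 9·1/15 + 16·16/135 + 25·5/27 + 36·4/15 + 49·49/135
 = 3/5 + 256/135 + 125/27 + 48/5 + 2401/135
 = 1553/45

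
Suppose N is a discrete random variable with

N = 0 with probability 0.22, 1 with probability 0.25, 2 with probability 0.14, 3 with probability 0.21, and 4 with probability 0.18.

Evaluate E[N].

1.88

E[N] = Σ n·P(N=n)
 = 0·0.22 + 1·0.25 + 2·0.14 + 3·0.21 + 4·0.18
 = 0 + 0.25 + 0.28 + 0.63 + 0.72
 = 1.88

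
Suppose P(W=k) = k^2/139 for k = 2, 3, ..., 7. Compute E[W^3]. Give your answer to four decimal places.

208.6835

E[W^3] = Σ w^3·P(W=w)
 = 8·4/139 + 27·9/139 + 64·16/139 + 125·25/139 + 216·36/139 + 343·49/139
 = 32/139 + 243/139 + 1024/139 + 3125/139 + 7776/139 + 16807/139
 = 29007/139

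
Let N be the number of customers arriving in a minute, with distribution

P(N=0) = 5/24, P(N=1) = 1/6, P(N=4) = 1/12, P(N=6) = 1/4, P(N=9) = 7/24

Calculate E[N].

4.625

E[N] = Σ n·P(N=n)
 = 0·5/24 + 1·1/6 + 4·1/12 + 6·1/4 + 9·7/24
 = 0 + 1/6 + 1/3 + 3/2 + 21/8
 = 37/8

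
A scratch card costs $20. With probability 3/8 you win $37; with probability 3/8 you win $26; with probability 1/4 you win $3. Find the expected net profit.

4.375

E[payout] = 37·3/8 + 26·3/8 + 3·1/4
 = 111/8 + 39/4 + 3/4
 = 195/8
Net = 195/8 - 20 = 35/8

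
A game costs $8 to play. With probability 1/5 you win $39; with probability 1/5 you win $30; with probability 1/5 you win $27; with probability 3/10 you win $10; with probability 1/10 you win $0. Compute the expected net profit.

14.2

E[payout] = 39·1/5 + 30·1/5 + 27·1/5 + 10·3/10 + 0·1/10
 = 39/5 + 6 + 27/5 + 3 + 0
 = 111/5
Net = 111/5 - 8 = 71/5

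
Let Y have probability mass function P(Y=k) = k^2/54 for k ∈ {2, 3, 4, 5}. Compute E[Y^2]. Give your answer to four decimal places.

E[Y^2] = Σ y^2·P(Y=y)
 = 4·2/27 + 9·1/6 + 16·8/27 + 25·25/54
 = 8/27 + 3/2 + 128/27 + 625/54
 = 163/9

18.1111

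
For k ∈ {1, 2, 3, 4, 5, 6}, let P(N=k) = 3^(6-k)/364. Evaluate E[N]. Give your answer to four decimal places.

E[N] = Σ n·P(N=n)
 = 1·243/364 + 2·81/364 + 3·27/364 + 4·9/364 + 5·3/364 + 6·1/364
 = 243/364 + 81/182 + 81/364 + 9/91 + 15/364 + 3/182
 = 543/364

1.4918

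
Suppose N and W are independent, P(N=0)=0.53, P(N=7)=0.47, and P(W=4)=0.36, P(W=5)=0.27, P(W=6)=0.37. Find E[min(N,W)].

2.3547

E[min(N,W)] = Σ_n Σ_w min(n,w) · P(N=n)P(W=w)
 = 0·0.1908 + 0·0.1431 + 0·0.1961 + 4·0.1692 + 5·0.1269 + 6·0.1739
 = 0 + 0 + 0 + 0.6768 + 0.6345 + 1.0434
 = 2.3547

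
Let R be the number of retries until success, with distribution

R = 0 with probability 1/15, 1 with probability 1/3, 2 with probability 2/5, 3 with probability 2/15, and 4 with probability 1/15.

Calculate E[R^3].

11.4

E[R^3] = Σ r^3·P(R=r)
 = 0·1/15 + 1·1/3 + 8·2/5 + 27·2/15 + 64·1/15
 = 0 + 1/3 + 16/5 + 18/5 + 64/15
 = 57/5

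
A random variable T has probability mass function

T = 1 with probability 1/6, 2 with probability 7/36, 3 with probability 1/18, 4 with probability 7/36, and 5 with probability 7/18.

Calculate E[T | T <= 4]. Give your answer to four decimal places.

P(T <= 4) = 1/6 + 7/36 + 1/18 + 7/36 = 11/18.
E[T | T <= 4] = [1·1/6 + 2·7/36 + 3·1/18 + 4·7/36] / (11/18)
 = 3/2 / (11/18)
 = 27/11

2.4545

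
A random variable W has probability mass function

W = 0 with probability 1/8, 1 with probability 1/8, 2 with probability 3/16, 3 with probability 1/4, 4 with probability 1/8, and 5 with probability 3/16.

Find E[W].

2.6875

E[W] = Σ w·P(W=w)
 = 0·1/8 + 1·1/8 + 2·3/16 + 3·1/4 + 4·1/8 + 5·3/16
 = 0 + 1/8 + 3/8 + 3/4 + 1/2 + 15/16
 = 43/16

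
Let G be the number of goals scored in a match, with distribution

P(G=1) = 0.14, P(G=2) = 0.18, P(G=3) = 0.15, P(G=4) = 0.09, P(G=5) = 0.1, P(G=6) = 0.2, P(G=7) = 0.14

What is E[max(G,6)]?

6.14

E[max(G,6)] = Σ max(g,6)·P(G=g)
 = 6·0.14 + 6·0.18 + 6·0.15 + 6·0.09 + 6·0.1 + 6·0.2 + 7·0.14
 = 0.84 + 1.08 + 0.9 + 0.54 + 0.6 + 1.2 + 0.98
 = 6.14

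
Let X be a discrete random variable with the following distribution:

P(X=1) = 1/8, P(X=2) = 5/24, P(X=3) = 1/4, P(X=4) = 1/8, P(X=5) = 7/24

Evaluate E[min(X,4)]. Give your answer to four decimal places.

E[min(X,4)] = Σ min(x,4)·P(X=x)
 = 1·1/8 + 2·5/24 + 3·1/4 + 4·1/8 + 4·7/24
 = 1/8 + 5/12 + 3/4 + 1/2 + 7/6
 = 71/24

2.9583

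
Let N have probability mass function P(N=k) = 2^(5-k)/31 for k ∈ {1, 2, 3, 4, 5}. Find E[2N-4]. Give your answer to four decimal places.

-0.3226

E[2N-4] = Σ (2n-4)·P(N=n)
 = (-2)·16/31 + 0·8/31 + 2·4/31 + 4·2/31 + 6·1/31
 = (-32/31) + 0 + 8/31 + 8/31 + 6/31
 = -10/31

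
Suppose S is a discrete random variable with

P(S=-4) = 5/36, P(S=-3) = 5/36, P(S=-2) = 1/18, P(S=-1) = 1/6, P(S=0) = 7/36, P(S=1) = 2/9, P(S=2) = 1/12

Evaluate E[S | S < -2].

P(S < -2) = 5/36 + 5/36 = 5/18.
E[S | S < -2] = [(-4)·5/36 + (-3)·5/36] / (5/18)
 = -35/36 / (5/18)
 = -7/2

-3.5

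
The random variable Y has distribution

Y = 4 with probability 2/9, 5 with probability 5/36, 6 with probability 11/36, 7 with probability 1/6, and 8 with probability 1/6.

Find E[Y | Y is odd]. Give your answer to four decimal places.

P(Y is odd) = 5/36 + 1/6 = 11/36.
E[Y | Y is odd] = [5·5/36 + 7·1/6] / (11/36)
 = 67/36 / (11/36)
 = 67/11

6.0909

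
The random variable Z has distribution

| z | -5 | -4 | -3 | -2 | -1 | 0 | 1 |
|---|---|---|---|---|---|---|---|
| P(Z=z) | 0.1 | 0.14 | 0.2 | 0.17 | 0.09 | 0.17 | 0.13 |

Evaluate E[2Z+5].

1.08

E[2Z+5] = Σ (2z+5)·P(Z=z)
 = (-5)·0.1 + (-3)·0.14 + (-1)·0.2 + 1·0.17 + 3·0.09 + 5·0.17 + 7·0.13
 = (-0.5) + (-0.42) + (-0.2) + 0.17 + 0.27 + 0.85 + 0.91
 = 1.08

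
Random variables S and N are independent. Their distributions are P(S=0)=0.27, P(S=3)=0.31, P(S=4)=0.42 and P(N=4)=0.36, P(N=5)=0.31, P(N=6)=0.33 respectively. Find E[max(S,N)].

4.97

E[max(S,N)] = Σ_s Σ_n max(s,n) · P(S=s)P(N=n)
 = 4·0.0972 + 5·0.0837 + 6·0.0891 + 4·0.1116 + 5·0.0961 + 6·0.1023 + 4·0.1512 + 5·0.1302 + 6·0.1386
 = 0.3888 + 0.4185 + 0.5346 + 0.4464 + 0.4805 + 0.6138 + 0.6048 + 0.651 + 0.8316
 = 4.97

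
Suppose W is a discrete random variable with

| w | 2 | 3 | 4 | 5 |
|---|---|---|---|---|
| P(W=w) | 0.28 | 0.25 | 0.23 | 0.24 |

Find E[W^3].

E[W^3] = Σ w^3·P(W=w)
 = 8·0.28 + 27·0.25 + 64·0.23 + 125·0.24
 = 2.24 + 6.75 + 14.72 + 30
 = 53.71

53.71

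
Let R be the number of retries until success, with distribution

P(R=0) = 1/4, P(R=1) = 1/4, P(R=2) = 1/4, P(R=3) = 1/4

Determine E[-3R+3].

-1.5

E[-3R+3] = Σ (-3r+3)·P(R=r)
 = 3·1/4 + 0·1/4 + (-3)·1/4 + (-6)·1/4
 = 3/4 + 0 + (-3/4) + (-3/2)
 = -3/2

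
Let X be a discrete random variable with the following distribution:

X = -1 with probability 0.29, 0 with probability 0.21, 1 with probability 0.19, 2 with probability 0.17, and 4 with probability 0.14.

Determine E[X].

0.8

E[X] = Σ x·P(X=x)
 = (-1)·0.29 + 0·0.21 + 1·0.19 + 2·0.17 + 4·0.14
 = (-0.29) + 0 + 0.19 + 0.34 + 0.56
 = 0.8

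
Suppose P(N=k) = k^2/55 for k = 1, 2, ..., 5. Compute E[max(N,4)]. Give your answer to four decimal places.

4.4545

E[max(N,4)] = Σ max(n,4)·P(N=n)
 = 4·1/55 + 4·4/55 + 4·9/55 + 4·16/55 + 5·5/11
 = 4/55 + 16/55 + 36/55 + 64/55 + 25/11
 = 49/11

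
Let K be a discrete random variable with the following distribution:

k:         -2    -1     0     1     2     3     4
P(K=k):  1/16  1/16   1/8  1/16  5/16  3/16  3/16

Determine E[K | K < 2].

P(K < 2) = 1/16 + 1/16 + 1/8 + 1/16 = 5/16.
E[K | K < 2] = [(-2)·1/16 + (-1)·1/16 + 0·1/8 + 1·1/16] / (5/16)
 = -1/8 / (5/16)
 = -2/5

-0.4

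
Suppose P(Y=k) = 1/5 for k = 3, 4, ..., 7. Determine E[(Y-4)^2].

3

E[(Y-4)^2] = Σ (y-4)^2·P(Y=y)
 = 1·1/5 + 0·1/5 + 1·1/5 + 4·1/5 + 9·1/5
 = 1/5 + 0 + 1/5 + 4/5 + 9/5
 = 3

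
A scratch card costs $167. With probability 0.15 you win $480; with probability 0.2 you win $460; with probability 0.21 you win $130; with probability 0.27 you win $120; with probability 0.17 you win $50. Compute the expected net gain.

65.2

E[payout] = 480·0.15 + 460·0.2 + 130·0.21 + 120·0.27 + 50·0.17
 = 72 + 92 + 27.3 + 32.4 + 8.5
 = 232.2
Net = 232.2 - 167 = 65.2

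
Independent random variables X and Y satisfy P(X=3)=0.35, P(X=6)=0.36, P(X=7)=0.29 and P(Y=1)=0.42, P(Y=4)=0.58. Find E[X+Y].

7.98

E[X+Y] = Σ_x Σ_y (x+y) · P(X=x)P(Y=y)
 = 4·0.147 + 7·0.203 + 7·0.1512 + 10·0.2088 + 8·0.1218 + 11·0.1682
 = 0.588 + 1.421 + 1.0584 + 2.088 + 0.9744 + 1.8502
 = 7.98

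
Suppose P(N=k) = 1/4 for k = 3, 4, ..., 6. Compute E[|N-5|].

E[|N-5|] = Σ |n-5|·P(N=n)
 = 2·1/4 + 1·1/4 + 0·1/4 + 1·1/4
 = 1/2 + 1/4 + 0 + 1/4
 = 1

1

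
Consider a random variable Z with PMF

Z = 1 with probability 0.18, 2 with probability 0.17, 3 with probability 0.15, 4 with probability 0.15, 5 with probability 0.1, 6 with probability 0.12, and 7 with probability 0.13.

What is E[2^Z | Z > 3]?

59.84

P(Z > 3) = 0.15 + 0.1 + 0.12 + 0.13 = 0.5.
E[2^Z | Z > 3] = [16·0.15 + 32·0.1 + 64·0.12 + 128·0.13] / 0.5
 = 29.92 / 0.5
 = 1496/25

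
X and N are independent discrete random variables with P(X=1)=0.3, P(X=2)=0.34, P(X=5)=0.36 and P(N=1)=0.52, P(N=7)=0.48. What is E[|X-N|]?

E[|X-N|] = Σ_x Σ_n |x-n| · P(X=x)P(N=n)
 = 0·0.156 + 6·0.144 + 1·0.1768 + 5·0.1632 + 4·0.1872 + 2·0.1728
 = 0 + 0.864 + 0.1768 + 0.816 + 0.7488 + 0.3456
 = 2.9512

2.9512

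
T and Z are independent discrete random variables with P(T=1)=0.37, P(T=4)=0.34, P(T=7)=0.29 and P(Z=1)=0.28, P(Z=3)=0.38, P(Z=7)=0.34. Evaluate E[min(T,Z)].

2.4172

E[min(T,Z)] = Σ_t Σ_z min(t,z) · P(T=t)P(Z=z)
 = 1·0.1036 + 1·0.1406 + 1·0.1258 + 1·0.0952 + 3·0.1292 + 4·0.1156 + 1·0.0812 + 3·0.1102 + 7·0.0986
 = 0.1036 + 0.1406 + 0.1258 + 0.0952 + 0.3876 + 0.4624 + 0.0812 + 0.3306 + 0.6902
 = 2.4172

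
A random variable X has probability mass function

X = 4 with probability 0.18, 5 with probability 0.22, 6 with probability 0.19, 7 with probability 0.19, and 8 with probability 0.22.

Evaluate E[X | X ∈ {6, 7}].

P(X ∈ {6, 7}) = 0.19 + 0.19 = 0.38.
E[X | X ∈ {6, 7}] = [6·0.19 + 7·0.19] / 0.38
 = 2.47 / 0.38
 = 13/2

6.5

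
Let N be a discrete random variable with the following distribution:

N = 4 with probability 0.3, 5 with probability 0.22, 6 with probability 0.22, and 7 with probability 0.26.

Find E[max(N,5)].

5.74

E[max(N,5)] = Σ max(n,5)·P(N=n)
 = 5·0.3 + 5·0.22 + 6·0.22 + 7·0.26
 = 1.5 + 1.1 + 1.32 + 1.82
 = 5.74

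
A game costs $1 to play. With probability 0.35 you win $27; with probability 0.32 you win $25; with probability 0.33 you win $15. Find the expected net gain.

E[payout] = 27·0.35 + 25·0.32 + 15·0.33
 = 9.45 + 8 + 4.95
 = 22.4
Net = 22.4 - 1 = 21.4

21.4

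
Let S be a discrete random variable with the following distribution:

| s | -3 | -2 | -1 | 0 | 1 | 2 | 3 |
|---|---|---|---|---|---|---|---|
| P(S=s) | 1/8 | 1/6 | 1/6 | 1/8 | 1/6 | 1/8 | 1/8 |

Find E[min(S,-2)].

-2.125

E[min(S,-2)] = Σ min(s,-2)·P(S=s)
 = (-3)·1/8 + (-2)·1/6 + (-2)·1/6 + (-2)·1/8 + (-2)·1/6 + (-2)·1/8 + (-2)·1/8
 = (-3/8) + (-1/3) + (-1/3) + (-1/4) + (-1/3) + (-1/4) + (-1/4)
 = -17/8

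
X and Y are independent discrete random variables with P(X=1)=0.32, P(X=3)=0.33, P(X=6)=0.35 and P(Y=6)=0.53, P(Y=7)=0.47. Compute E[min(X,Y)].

E[min(X,Y)] = Σ_x Σ_y min(x,y) · P(X=x)P(Y=y)
 = 1·0.1696 + 1·0.1504 + 3·0.1749 + 3·0.1551 + 6·0.1855 + 6·0.1645
 = 0.1696 + 0.1504 + 0.5247 + 0.4653 + 1.113 + 0.987
 = 3.41

3.41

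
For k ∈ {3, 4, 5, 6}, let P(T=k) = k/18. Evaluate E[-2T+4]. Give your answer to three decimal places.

E[-2T+4] = Σ (-2t+4)·P(T=t)
 = (-2)·1/6 + (-4)·2/9 + (-6)·5/18 + (-8)·1/3
 = (-1/3) + (-8/9) + (-5/3) + (-8/3)
 = -50/9

-5.556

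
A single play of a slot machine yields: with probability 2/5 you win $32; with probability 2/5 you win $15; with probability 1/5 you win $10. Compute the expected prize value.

E[payout] = 32·2/5 + 15·2/5 + 10·1/5
 = 64/5 + 6 + 2
 = 104/5

20.8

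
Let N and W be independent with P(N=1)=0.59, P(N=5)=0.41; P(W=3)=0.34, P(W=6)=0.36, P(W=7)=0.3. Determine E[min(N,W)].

E[min(N,W)] = Σ_n Σ_w min(n,w) · P(N=n)P(W=w)
 = 1·0.2006 + 1·0.2124 + 1·0.177 + 3·0.1394 + 5·0.1476 + 5·0.123
 = 0.2006 + 0.2124 + 0.177 + 0.4182 + 0.738 + 0.615
 = 2.3612

2.3612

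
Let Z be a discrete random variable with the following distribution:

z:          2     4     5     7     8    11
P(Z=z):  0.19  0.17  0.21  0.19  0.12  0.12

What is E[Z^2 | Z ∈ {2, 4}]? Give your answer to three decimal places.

9.667

P(Z ∈ {2, 4}) = 0.19 + 0.17 = 0.36.
E[Z^2 | Z ∈ {2, 4}] = [4·0.19 + 16·0.17] / 0.36
 = 3.48 / 0.36
 = 29/3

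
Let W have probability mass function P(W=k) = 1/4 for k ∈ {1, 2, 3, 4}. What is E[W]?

E[W] = Σ w·P(W=w)
 = 1·1/4 + 2·1/4 + 3·1/4 + 4·1/4
 = 1/4 + 1/2 + 3/4 + 1
 = 5/2

2.5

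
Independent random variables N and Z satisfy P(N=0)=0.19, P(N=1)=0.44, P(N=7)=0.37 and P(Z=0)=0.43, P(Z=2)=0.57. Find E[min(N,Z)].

0.6726

E[min(N,Z)] = Σ_n Σ_z min(n,z) · P(N=n)P(Z=z)
 = 0·0.0817 + 0·0.1083 + 0·0.1892 + 1·0.2508 + 0·0.1591 + 2·0.2109
 = 0 + 0 + 0 + 0.2508 + 0 + 0.4218
 = 0.6726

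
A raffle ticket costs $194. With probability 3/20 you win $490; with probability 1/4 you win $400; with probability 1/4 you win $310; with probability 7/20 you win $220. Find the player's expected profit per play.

134

E[payout] = 490·3/20 + 400·1/4 + 310·1/4 + 220·7/20
 = 147/2 + 100 + 155/2 + 77
 = 328
Net = 328 - 194 = 134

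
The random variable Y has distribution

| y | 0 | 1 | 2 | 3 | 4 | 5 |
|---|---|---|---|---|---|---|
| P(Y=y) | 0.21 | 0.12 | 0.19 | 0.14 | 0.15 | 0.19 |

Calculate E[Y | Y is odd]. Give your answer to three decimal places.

P(Y is odd) = 0.12 + 0.14 + 0.19 = 0.45.
E[Y | Y is odd] = [1·0.12 + 3·0.14 + 5·0.19] / 0.45
 = 1.49 / 0.45
 = 149/45

3.311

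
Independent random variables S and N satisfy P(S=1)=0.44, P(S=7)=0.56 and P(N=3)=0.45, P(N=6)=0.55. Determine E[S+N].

9.01

E[S+N] = Σ_s Σ_n (s+n) · P(S=s)P(N=n)
 = 4·0.198 + 7·0.242 + 10·0.252 + 13·0.308
 = 0.792 + 1.694 + 2.52 + 4.004
 = 9.01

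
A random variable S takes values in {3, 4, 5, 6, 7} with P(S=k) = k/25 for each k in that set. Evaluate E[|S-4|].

1.64

E[|S-4|] = Σ |s-4|·P(S=s)
 = 1·3/25 + 0·4/25 + 1·1/5 + 2·6/25 + 3·7/25
 = 3/25 + 0 + 1/5 + 12/25 + 21/25
 = 41/25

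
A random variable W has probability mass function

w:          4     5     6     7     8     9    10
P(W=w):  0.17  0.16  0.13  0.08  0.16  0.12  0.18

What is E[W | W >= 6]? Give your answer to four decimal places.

8.2090

P(W >= 6) = 0.13 + 0.08 + 0.16 + 0.12 + 0.18 = 0.67.
E[W | W >= 6] = [6·0.13 + 7·0.08 + 8·0.16 + 9·0.12 + 10·0.18] / 0.67
 = 5.5 / 0.67
 = 550/67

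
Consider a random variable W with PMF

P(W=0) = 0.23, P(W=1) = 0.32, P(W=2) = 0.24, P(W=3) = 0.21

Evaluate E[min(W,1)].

E[min(W,1)] = Σ min(w,1)·P(W=w)
 = 0·0.23 + 1·0.32 + 1·0.24 + 1·0.21
 = 0 + 0.32 + 0.24 + 0.21
 = 0.77

0.77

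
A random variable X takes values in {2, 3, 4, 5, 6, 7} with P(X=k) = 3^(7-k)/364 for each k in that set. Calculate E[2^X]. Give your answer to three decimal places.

E[2^X] = Σ 2^x·P(X=x)
 = 4·243/364 + 8·81/364 + 16·27/364 + 32·9/364 + 64·3/364 + 128·1/364
 = 243/91 + 162/91 + 108/91 + 72/91 + 48/91 + 32/91
 = 95/13

7.308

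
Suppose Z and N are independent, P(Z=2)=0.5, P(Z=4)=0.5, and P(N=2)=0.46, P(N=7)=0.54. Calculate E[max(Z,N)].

E[max(Z,N)] = Σ_z Σ_n max(z,n) · P(Z=z)P(N=n)
 = 2·0.23 + 7·0.27 + 4·0.23 + 7·0.27
 = 0.46 + 1.89 + 0.92 + 1.89
 = 5.16

5.16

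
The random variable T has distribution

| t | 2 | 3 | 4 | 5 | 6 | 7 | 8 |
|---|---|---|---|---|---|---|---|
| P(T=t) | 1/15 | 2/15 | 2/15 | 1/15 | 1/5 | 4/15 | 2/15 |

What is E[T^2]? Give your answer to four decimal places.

34.0667

E[T^2] = Σ t^2·P(T=t)
 = 4·1/15 + 9·2/15 + 16·2/15 + 25·1/15 + 36·1/5 + 49·4/15 + 64·2/15
 = 4/15 + 6/5 + 32/15 + 5/3 + 36/5 + 196/15 + 128/15
 = 511/15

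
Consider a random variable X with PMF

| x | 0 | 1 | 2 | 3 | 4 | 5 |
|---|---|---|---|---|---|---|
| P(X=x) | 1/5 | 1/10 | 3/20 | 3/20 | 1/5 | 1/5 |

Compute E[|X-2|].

E[|X-2|] = Σ |x-2|·P(X=x)
 = 2·1/5 + 1·1/10 + 0·3/20 + 1·3/20 + 2·1/5 + 3·1/5
 = 2/5 + 1/10 + 0 + 3/20 + 2/5 + 3/5
 = 33/20

1.65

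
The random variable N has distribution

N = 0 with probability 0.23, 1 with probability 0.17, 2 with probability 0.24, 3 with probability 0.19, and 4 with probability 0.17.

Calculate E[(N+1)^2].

10.36

E[(N+1)^2] = Σ (n+1)^2·P(N=n)
 = 1·0.23 + 4·0.17 + 9·0.24 + 16·0.19 + 25·0.17
 = 0.23 + 0.68 + 2.16 + 3.04 + 4.25
 = 10.36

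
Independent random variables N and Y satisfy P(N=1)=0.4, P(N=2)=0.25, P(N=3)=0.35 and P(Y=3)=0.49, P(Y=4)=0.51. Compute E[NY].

6.8445

E[NY] = Σ_n Σ_y ny · P(N=n)P(Y=y)
 = 3·0.196 + 4·0.204 + 6·0.1225 + 8·0.1275 + 9·0.1715 + 12·0.1785
 = 0.588 + 0.816 + 0.735 + 1.02 + 1.5435 + 2.142
 = 6.8445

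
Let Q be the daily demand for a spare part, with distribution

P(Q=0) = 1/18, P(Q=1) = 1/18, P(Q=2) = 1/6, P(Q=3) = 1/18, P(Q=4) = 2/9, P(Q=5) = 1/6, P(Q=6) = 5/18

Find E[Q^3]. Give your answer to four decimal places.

E[Q^3] = Σ q^3·P(Q=q)
 = 0·1/18 + 1·1/18 + 8·1/6 + 27·1/18 + 64·2/9 + 125·1/6 + 216·5/18
 = 0 + 1/18 + 4/3 + 3/2 + 128/9 + 125/6 + 60
 = 1763/18

97.9444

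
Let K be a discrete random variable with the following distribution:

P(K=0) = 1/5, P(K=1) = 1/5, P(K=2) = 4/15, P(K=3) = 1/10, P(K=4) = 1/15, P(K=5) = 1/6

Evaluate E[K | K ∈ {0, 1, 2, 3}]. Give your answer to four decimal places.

P(K ∈ {0, 1, 2, 3}) = 1/5 + 1/5 + 4/15 + 1/10 = 23/30.
E[K | K ∈ {0, 1, 2, 3}] = [0·1/5 + 1·1/5 + 2·4/15 + 3·1/10] / (23/30)
 = 31/30 / (23/30)
 = 31/23

1.3478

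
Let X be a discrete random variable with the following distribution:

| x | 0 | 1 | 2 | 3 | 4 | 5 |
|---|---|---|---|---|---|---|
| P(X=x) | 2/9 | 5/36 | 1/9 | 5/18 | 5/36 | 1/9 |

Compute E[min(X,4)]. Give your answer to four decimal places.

E[min(X,4)] = Σ min(x,4)·P(X=x)
 = 0·2/9 + 1·5/36 + 2·1/9 + 3·5/18 + 4·5/36 + 4·1/9
 = 0 + 5/36 + 2/9 + 5/6 + 5/9 + 4/9
 = 79/36

2.1944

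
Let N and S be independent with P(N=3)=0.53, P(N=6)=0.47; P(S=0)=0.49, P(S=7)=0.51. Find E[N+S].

7.98

E[N+S] = Σ_n Σ_s (n+s) · P(N=n)P(S=s)
 = 3·0.2597 + 10·0.2703 + 6·0.2303 + 13·0.2397
 = 0.7791 + 2.703 + 1.3818 + 3.1161
 = 7.98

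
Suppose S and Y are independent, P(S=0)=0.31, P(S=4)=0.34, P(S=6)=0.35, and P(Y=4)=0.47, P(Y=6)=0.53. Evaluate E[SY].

17.5076

E[SY] = Σ_s Σ_y sy · P(S=s)P(Y=y)
 = 0·0.1457 + 0·0.1643 + 16·0.1598 + 24·0.1802 + 24·0.1645 + 36·0.1855
 = 0 + 0 + 2.5568 + 4.3248 + 3.948 + 6.678
 = 17.5076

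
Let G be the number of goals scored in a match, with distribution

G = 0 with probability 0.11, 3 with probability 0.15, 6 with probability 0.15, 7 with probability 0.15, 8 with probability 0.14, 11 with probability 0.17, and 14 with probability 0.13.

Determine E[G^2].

E[G^2] = Σ g^2·P(G=g)
 = 0·0.11 + 9·0.15 + 36·0.15 + 49·0.15 + 64·0.14 + 121·0.17 + 196·0.13
 = 0 + 1.35 + 5.4 + 7.35 + 8.96 + 20.57 + 25.48
 = 69.11

69.11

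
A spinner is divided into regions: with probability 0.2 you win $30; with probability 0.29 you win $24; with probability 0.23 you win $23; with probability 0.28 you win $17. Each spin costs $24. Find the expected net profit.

-0.99

E[payout] = 30·0.2 + 24·0.29 + 23·0.23 + 17·0.28
 = 6 + 6.96 + 5.29 + 4.76
 = 23.01
Net = 23.01 - 24 = -0.99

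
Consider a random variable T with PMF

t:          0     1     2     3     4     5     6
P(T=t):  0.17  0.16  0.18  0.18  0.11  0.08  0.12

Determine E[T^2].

E[T^2] = Σ t^2·P(T=t)
 = 0·0.17 + 1·0.16 + 4·0.18 + 9·0.18 + 16·0.11 + 25·0.08 + 36·0.12
 = 0 + 0.16 + 0.72 + 1.62 + 1.76 + 2 + 4.32
 = 10.58

10.58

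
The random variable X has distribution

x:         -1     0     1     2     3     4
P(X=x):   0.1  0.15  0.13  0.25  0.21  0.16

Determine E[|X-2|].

E[|X-2|] = Σ |x-2|·P(X=x)
 = 3·0.1 + 2·0.15 + 1·0.13 + 0·0.25 + 1·0.21 + 2·0.16
 = 0.3 + 0.3 + 0.13 + 0 + 0.21 + 0.32
 = 1.26

1.26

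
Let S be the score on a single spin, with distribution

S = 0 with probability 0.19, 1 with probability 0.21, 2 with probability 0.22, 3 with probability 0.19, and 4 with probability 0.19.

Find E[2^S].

6.05

E[2^S] = Σ 2^s·P(S=s)
 = 1·0.19 + 2·0.21 + 4·0.22 + 8·0.19 + 16·0.19
 = 0.19 + 0.42 + 0.88 + 1.52 + 3.04
 = 6.05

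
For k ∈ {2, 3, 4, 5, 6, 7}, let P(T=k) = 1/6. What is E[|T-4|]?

1.5

E[|T-4|] = Σ |t-4|·P(T=t)
 = 2·1/6 + 1·1/6 + 0·1/6 + 1·1/6 + 2·1/6 + 3·1/6
 = 1/3 + 1/6 + 0 + 1/6 + 1/3 + 1/2
 = 3/2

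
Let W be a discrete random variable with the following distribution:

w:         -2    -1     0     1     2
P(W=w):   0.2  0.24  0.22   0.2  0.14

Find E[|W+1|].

E[|W+1|] = Σ |w+1|·P(W=w)
 = 1·0.2 + 0·0.24 + 1·0.22 + 2·0.2 + 3·0.14
 = 0.2 + 0 + 0.22 + 0.4 + 0.42
 = 1.24

1.24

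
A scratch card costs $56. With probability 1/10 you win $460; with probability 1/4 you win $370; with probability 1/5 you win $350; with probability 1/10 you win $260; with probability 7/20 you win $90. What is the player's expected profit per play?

E[payout] = 460·1/10 + 370·1/4 + 350·1/5 + 260·1/10 + 90·7/20
 = 46 + 185/2 + 70 + 26 + 63/2
 = 266
Net = 266 - 56 = 210

210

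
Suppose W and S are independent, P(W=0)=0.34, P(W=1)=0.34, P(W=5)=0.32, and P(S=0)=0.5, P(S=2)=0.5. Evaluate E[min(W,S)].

0.49

E[min(W,S)] = Σ_w Σ_s min(w,s) · P(W=w)P(S=s)
 = 0·0.17 + 0·0.17 + 0·0.17 + 1·0.17 + 0·0.16 + 2·0.16
 = 0 + 0 + 0 + 0.17 + 0 + 0.32
 = 0.49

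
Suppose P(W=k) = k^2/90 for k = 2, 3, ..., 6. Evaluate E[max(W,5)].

5.4

E[max(W,5)] = Σ max(w,5)·P(W=w)
 = 5·2/45 + 5·1/10 + 5·8/45 + 5·5/18 + 6·2/5
 = 2/9 + 1/2 + 8/9 + 25/18 + 12/5
 = 27/5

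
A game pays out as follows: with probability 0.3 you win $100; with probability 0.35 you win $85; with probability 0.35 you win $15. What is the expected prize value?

E[payout] = 100·0.3 + 85·0.35 + 15·0.35
 = 30 + 29.75 + 5.25
 = 65

65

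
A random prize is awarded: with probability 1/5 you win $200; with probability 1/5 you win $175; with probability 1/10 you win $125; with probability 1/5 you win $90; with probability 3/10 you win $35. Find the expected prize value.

E[payout] = 200·1/5 + 175·1/5 + 125·1/10 + 90·1/5 + 35·3/10
 = 40 + 35 + 25/2 + 18 + 21/2
 = 116

116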